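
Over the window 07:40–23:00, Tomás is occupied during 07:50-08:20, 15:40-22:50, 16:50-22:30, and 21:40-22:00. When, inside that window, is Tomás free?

07:40–07:50, 08:20–15:40, 22:50–23:00

Covered (merged): 07:50–08:20, 15:40–22:50.
Complement within 07:40–23:00: 07:40–07:50, 08:20–15:40, 22:50–23:00.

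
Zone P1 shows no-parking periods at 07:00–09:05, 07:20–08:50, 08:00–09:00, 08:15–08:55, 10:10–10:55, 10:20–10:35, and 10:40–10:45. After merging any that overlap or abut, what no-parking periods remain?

07:20–08:50 overlaps/touches 07:00–09:05 → extend to 07:00–09:05.
08:00–09:00 overlaps/touches 07:00–09:05 → extend to 07:00–09:05.
08:15–08:55 overlaps/touches 07:00–09:05 → extend to 07:00–09:05.
10:10–10:55 is disjoint → start new block.
10:20–10:35 overlaps/touches 10:10–10:55 → extend to 10:10–10:55.
10:40–10:45 overlaps/touches 10:10–10:55 → extend to 10:10–10:55.

07:00–09:05, 10:10–10:55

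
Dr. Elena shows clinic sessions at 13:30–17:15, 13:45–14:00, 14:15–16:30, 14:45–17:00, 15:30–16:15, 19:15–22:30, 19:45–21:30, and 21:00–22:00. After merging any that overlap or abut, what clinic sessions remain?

13:45–14:00 overlaps/touches 13:30–17:15 → extend to 13:30–17:15.
14:15–16:30 overlaps/touches 13:30–17:15 → extend to 13:30–17:15.
14:45–17:00 overlaps/touches 13:30–17:15 → extend to 13:30–17:15.
15:30–16:15 overlaps/touches 13:30–17:15 → extend to 13:30–17:15.
19:15–22:30 is disjoint → start new block.
19:45–21:30 overlaps/touches 19:15–22:30 → extend to 19:15–22:30.
21:00–22:00 overlaps/touches 19:15–22:30 → extend to 19:15–22:30.

13:30–17:15, 19:15–22:30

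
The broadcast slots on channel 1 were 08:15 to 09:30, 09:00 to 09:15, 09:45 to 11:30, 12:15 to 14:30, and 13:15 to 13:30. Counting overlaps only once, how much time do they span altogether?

5 h 15 min

Merged: 08:15-09:30, 09:45-11:30, 12:15-14:30.
Lengths: 1 h 15 min + 1 h 45 min + 2 h 15 min = 5 h 15 min.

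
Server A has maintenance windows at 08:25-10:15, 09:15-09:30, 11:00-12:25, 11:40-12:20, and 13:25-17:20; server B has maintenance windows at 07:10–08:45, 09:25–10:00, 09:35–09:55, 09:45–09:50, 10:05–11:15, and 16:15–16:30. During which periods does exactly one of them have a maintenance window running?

07:10–08:25, 08:45–09:25, 10:00–10:05, 10:15–11:00, 11:15–12:25, 13:25–16:15, 16:30–17:20

Merge the first list: 08:25–10:15, 11:00–12:25, 13:25–17:20.
Merge the second list: 07:10–08:45, 09:25–10:00, 10:05–11:15, 16:15–16:30.
A but not B: 08:45–09:25, 10:00–10:05, 11:15–12:25, 13:25–16:15, 16:30–17:20.
B but not A: 07:10–08:25, 10:15–11:00.
Combining gives A △ B.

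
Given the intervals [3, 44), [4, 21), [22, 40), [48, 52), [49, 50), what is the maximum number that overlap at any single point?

2

Walk the sorted start/end points keeping a running depth.
The depth first hits 2 at 4.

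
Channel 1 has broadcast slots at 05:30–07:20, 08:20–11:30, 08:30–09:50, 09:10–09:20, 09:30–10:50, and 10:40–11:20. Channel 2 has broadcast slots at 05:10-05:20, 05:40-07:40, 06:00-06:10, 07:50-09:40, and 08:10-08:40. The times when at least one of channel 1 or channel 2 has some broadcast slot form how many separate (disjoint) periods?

A, merged: 05:30–07:20, 08:20–11:30.
B, merged: 05:10–05:20, 05:40–07:40, 07:50–09:40.
A ∪ B = 05:10–05:20, 05:30–07:40, 07:50–11:30.
That is 3 disjoint pieces.

3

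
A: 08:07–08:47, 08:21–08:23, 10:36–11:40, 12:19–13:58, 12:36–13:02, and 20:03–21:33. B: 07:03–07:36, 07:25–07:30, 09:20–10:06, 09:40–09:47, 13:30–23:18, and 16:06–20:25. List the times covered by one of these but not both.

A, merged: 08:07–08:47, 10:36–11:40, 12:19–13:58, 20:03–21:33.
B, merged: 07:03–07:36, 09:20–10:06, 13:30–23:18.
A but not B: 08:07–08:47, 10:36–11:40, 12:19–13:30.
B but not A: 07:03–07:36, 09:20–10:06, 13:58–20:03, 21:33–23:18.
Combining gives A △ B.

07:03–07:36, 08:07–08:47, 09:20–10:06, 10:36–11:40, 12:19–13:30, 13:58–20:03, 21:33–23:18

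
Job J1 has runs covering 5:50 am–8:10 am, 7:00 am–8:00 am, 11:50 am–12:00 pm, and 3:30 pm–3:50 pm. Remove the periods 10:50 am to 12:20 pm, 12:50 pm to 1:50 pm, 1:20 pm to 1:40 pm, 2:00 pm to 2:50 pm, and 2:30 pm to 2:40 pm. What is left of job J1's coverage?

5:50 am–8:10 am, 3:30 pm–3:50 pm

First set merges to 5:50 am–8:10 am, 11:50 am–12:00 pm, 3:30 pm–3:50 pm.
Second set merges to 10:50 am–12:20 pm, 12:50 pm–1:50 pm, 2:00 pm–2:50 pm.
5:50 am–8:10 am: no B overlap → unchanged.
11:50 am–12:00 pm: fully covered by B → removed.
3:30 pm–3:50 pm: no B overlap → unchanged.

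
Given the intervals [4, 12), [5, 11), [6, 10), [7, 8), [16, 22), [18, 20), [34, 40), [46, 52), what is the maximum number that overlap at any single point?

4

Sweep endpoints in order; track running count of active intervals.
Peak of 4 reached at 7.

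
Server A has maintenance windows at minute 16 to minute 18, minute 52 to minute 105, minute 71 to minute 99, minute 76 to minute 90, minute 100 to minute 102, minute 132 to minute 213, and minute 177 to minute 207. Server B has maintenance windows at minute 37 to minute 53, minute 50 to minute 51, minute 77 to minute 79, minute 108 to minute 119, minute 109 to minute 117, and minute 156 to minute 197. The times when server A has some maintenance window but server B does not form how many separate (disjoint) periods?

5

First set merges to minute 16 to minute 18, minute 52 to minute 105, minute 132 to minute 213.
Second set merges to minute 37 to minute 53, minute 77 to minute 79, minute 108 to minute 119, minute 156 to minute 197.
A \ B = minute 16 to minute 18, minute 53 to minute 77, minute 79 to minute 105, minute 132 to minute 156, minute 197 to minute 213.
That is 5 disjoint pieces.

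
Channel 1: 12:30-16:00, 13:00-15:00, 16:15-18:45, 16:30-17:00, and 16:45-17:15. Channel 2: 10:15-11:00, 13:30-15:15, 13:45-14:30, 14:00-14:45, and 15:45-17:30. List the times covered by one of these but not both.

Merge the first list: 12:30–16:00, 16:15–18:45.
Merge the second list: 10:15–11:00, 13:30–15:15, 15:45–17:30.
Only in the first: 12:30–13:30, 15:15–15:45, 17:30–18:45.
Only in the second: 10:15–11:00, 16:00–16:15.
Together these are the periods covered by exactly one.

10:15–11:00, 12:30–13:30, 15:15–15:45, 16:00–16:15, 17:30–18:45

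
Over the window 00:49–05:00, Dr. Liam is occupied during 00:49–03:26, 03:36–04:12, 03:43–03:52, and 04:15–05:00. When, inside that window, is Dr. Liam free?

The merged coverage is 00:49-03:26, 03:36-04:12, 04:15-05:00.
Gaps within 00:49-05:00: 03:26-03:36, 04:12-04:15.

03:26-03:36, 04:12-04:15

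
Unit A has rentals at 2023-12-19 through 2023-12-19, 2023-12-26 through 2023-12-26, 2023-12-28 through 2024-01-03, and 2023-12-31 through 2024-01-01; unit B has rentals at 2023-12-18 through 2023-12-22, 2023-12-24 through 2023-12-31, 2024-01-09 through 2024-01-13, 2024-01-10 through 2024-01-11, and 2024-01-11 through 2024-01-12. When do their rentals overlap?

Merge the first list: 2023-12-19 through 2023-12-19, 2023-12-26 through 2023-12-26, 2023-12-28 through 2024-01-03.
Merge the second list: 2023-12-18 through 2023-12-22, 2023-12-24 through 2023-12-31, 2024-01-09 through 2024-01-13.
2023-12-19 through 2023-12-19 ∩ B → 2023-12-19 through 2023-12-19.
2023-12-26 through 2023-12-26 ∩ B → 2023-12-26 through 2023-12-26.
2023-12-28 through 2024-01-03 ∩ B → 2023-12-28 through 2023-12-31.

2023-12-19 through 2023-12-19, 2023-12-26 through 2023-12-26, 2023-12-28 through 2023-12-31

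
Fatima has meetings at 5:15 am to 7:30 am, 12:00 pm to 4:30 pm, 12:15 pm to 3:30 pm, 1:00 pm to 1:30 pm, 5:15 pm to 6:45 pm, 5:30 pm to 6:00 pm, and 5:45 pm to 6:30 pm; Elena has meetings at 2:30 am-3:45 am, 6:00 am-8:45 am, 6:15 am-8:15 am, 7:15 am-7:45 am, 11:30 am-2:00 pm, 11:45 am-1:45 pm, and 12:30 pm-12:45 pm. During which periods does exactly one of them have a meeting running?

2:30 am-3:45 am, 5:15 am-6:00 am, 7:30 am-8:45 am, 11:30 am-12:00 pm, 2:00 pm-4:30 pm, 5:15 pm-6:45 pm

Merge the first list: 5:15 am-7:30 am, 12:00 pm-4:30 pm, 5:15 pm-6:45 pm.
Merge the second list: 2:30 am-3:45 am, 6:00 am-8:45 am, 11:30 am-2:00 pm.
Only in the first: 5:15 am-6:00 am, 2:00 pm-4:30 pm, 5:15 pm-6:45 pm.
Only in the second: 2:30 am-3:45 am, 7:30 am-8:45 am, 11:30 am-12:00 pm.
Together these are the periods covered by exactly one.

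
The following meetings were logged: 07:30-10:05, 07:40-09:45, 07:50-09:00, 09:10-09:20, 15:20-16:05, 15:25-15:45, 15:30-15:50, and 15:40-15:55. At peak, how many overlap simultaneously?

Walk the sorted start/end points keeping a running depth.
The depth first hits 4 at 15:40.

4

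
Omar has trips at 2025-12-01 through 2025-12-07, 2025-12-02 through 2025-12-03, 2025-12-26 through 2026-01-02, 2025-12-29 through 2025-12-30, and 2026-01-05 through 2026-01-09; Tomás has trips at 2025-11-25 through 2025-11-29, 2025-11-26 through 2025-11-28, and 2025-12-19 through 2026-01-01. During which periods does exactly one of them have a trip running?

2025-11-25 through 2025-11-29, 2025-12-01 through 2025-12-07, 2025-12-19 through 2025-12-25, 2026-01-02 through 2026-01-02, 2026-01-05 through 2026-01-09

A, merged: 2025-12-01 through 2025-12-07, 2025-12-26 through 2026-01-02, 2026-01-05 through 2026-01-09.
B, merged: 2025-11-25 through 2025-11-29, 2025-12-19 through 2026-01-01.
A \ B = 2025-12-01 through 2025-12-07, 2026-01-02 through 2026-01-02, 2026-01-05 through 2026-01-09.
B \ A = 2025-11-25 through 2025-11-29, 2025-12-19 through 2025-12-25.
Union of the two gives the symmetric difference.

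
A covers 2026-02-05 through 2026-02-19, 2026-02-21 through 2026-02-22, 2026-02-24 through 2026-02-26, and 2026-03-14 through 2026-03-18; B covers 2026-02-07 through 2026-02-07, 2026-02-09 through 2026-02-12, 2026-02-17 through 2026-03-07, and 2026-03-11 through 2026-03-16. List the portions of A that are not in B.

2026-02-05 through 2026-02-19 \ B = 2026-02-05 through 2026-02-06, 2026-02-08 through 2026-02-08, 2026-02-13 through 2026-02-16.
2026-02-21 through 2026-02-22: entirely removed.
2026-02-24 through 2026-02-26: entirely removed.
2026-03-14 through 2026-03-18 \ B = 2026-03-17 through 2026-03-18.

2026-02-05 through 2026-02-06, 2026-02-08 through 2026-02-08, 2026-02-13 through 2026-02-16, 2026-03-17 through 2026-03-18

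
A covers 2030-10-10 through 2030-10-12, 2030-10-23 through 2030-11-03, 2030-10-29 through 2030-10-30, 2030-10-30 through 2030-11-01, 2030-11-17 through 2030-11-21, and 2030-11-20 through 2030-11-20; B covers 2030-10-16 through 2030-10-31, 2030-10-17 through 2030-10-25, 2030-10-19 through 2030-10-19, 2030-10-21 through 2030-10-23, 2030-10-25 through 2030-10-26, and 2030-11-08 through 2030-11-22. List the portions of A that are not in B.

First set merges to 2030-10-10 through 2030-10-12, 2030-10-23 through 2030-11-03, 2030-11-17 through 2030-11-21.
Second set merges to 2030-10-16 through 2030-10-31, 2030-11-08 through 2030-11-22.
2030-10-10 through 2030-10-12: no B overlap → unchanged.
2030-10-23 through 2030-11-03 minus B → 2030-11-01 through 2030-11-03.
2030-11-17 through 2030-11-21: fully covered by B → removed.

2030-10-10 through 2030-10-12, 2030-11-01 through 2030-11-03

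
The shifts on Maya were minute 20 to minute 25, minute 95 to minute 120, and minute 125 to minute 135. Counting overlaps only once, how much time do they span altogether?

Merged: minute 20 to minute 25, minute 95 to minute 120, minute 125 to minute 135.
Lengths: 5 minutes + 25 minutes + 10 minutes = 40 minutes.

40 minutes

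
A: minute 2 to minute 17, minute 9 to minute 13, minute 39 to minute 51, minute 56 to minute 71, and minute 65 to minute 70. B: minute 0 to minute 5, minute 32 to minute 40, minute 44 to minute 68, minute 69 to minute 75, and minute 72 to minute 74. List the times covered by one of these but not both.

First set merges to minute 2 to minute 17, minute 39 to minute 51, minute 56 to minute 71.
Second set merges to minute 0 to minute 5, minute 32 to minute 40, minute 44 to minute 68, minute 69 to minute 75.
A \ B = minute 5 to minute 17, minute 40 to minute 44, minute 68 to minute 69.
B \ A = minute 0 to minute 2, minute 32 to minute 39, minute 51 to minute 56, minute 71 to minute 75.
Union of the two gives the symmetric difference.

minute 0 to minute 2, minute 5 to minute 17, minute 32 to minute 39, minute 40 to minute 44, minute 51 to minute 56, minute 68 to minute 69, minute 71 to minute 75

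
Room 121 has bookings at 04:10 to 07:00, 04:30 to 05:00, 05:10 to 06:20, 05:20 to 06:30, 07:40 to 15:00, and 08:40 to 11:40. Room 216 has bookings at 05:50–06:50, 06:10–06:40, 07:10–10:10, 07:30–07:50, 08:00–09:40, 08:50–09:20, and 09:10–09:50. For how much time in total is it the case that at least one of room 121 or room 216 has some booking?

Merge the first list: 04:10–07:00, 07:40–15:00.
Merge the second list: 05:50–06:50, 07:10–10:10.
A ∪ B = 04:10–07:00, 07:10–15:00.
Total: 2 h 50 min + 7 h 50 min = 10 h 40 min.

10 h 40 min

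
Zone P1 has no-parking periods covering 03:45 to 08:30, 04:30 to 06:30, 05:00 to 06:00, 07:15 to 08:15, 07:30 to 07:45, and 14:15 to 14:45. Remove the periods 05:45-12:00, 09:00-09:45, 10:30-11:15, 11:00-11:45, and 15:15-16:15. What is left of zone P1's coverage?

03:45-05:45, 14:15-14:45

First set merges to 03:45-08:30, 14:15-14:45.
Second set merges to 05:45-12:00, 15:15-16:15.
03:45-08:30 with B removed leaves 03:45-05:45.
14:15-14:45 is untouched.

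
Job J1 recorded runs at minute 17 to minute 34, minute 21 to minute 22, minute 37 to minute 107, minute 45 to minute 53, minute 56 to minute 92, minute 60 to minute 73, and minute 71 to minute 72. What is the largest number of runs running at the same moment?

At minute 71, 4 of the intervals are simultaneously active.
No point has more.

4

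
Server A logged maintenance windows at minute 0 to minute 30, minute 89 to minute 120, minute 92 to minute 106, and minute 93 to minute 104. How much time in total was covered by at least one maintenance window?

Merged: minute 0 to minute 30, minute 89 to minute 120.
Lengths: 30 minutes + 31 minutes = 61 minutes.

61 minutes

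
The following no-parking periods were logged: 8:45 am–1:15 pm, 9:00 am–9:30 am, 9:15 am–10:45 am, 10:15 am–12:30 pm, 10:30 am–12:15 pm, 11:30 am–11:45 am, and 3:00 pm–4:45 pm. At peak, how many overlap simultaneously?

Sweep endpoints in order; track running count of active intervals.
Peak of 4 reached at 10:30 am.

4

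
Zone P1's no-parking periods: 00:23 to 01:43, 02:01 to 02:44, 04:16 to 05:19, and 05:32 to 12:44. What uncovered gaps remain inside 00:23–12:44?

After merging, the occupied span is 00:23–01:43, 02:01–02:44, 04:16–05:19, 05:32–12:44.
Complement within 00:23–12:44: 01:43–02:01, 02:44–04:16, 05:19–05:32.

01:43–02:01, 02:44–04:16, 05:19–05:32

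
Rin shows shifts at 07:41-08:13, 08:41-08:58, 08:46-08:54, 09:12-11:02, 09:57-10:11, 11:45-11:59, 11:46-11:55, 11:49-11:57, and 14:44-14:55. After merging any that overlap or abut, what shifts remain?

08:41–08:58 is disjoint → start new block.
08:46–08:54 overlaps/touches 08:41–08:58 → extend to 08:41–08:58.
09:12–11:02 is disjoint → start new block.
09:57–10:11 overlaps/touches 09:12–11:02 → extend to 09:12–11:02.
11:45–11:59 is disjoint → start new block.
11:46–11:55 overlaps/touches 11:45–11:59 → extend to 11:45–11:59.
11:49–11:57 overlaps/touches 11:45–11:59 → extend to 11:45–11:59.
14:44–14:55 is disjoint → start new block.

07:41–08:13, 08:41–08:58, 09:12–11:02, 11:45–11:59, 14:44–14:55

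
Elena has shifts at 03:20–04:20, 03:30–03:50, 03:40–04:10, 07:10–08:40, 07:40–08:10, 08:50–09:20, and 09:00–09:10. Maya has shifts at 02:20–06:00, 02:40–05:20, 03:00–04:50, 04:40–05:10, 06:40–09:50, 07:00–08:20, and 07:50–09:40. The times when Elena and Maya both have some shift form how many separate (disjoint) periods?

3

Merge the first list: 03:20-04:20, 07:10-08:40, 08:50-09:20.
Merge the second list: 02:20-06:00, 06:40-09:50.
A ∩ B = 03:20-04:20, 07:10-08:40, 08:50-09:20.
That is 3 disjoint pieces.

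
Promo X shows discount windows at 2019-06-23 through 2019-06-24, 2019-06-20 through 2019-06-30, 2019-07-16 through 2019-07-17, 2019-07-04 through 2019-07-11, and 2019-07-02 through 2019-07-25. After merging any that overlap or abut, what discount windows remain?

2019-06-20 through 2019-06-30, 2019-07-02 through 2019-07-25

Sort by start: 2019-06-20 through 2019-06-30, 2019-06-23 through 2019-06-24, 2019-07-02 through 2019-07-25, 2019-07-04 through 2019-07-11, 2019-07-16 through 2019-07-17.
2019-06-23 through 2019-06-24 overlaps/touches 2019-06-20 through 2019-06-30 → extend to 2019-06-20 through 2019-06-30.
2019-07-02 through 2019-07-25 is disjoint → start new block.
2019-07-04 through 2019-07-11 overlaps/touches 2019-07-02 through 2019-07-25 → extend to 2019-07-02 through 2019-07-25.
2019-07-16 through 2019-07-17 overlaps/touches 2019-07-02 through 2019-07-25 → extend to 2019-07-02 through 2019-07-25.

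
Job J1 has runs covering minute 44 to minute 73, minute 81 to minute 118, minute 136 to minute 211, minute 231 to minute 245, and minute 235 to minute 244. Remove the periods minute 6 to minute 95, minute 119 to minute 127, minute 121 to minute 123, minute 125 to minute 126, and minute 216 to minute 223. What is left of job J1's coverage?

First set merges to minute 44 to minute 73, minute 81 to minute 118, minute 136 to minute 211, minute 231 to minute 245.
Second set merges to minute 6 to minute 95, minute 119 to minute 127, minute 216 to minute 223.
minute 44 to minute 73 lies entirely inside B → drops out.
minute 81 to minute 118 with B removed leaves minute 95 to minute 118.
minute 136 to minute 211 is untouched.
minute 231 to minute 245 is untouched.

minute 95 to minute 118, minute 136 to minute 211, minute 231 to minute 245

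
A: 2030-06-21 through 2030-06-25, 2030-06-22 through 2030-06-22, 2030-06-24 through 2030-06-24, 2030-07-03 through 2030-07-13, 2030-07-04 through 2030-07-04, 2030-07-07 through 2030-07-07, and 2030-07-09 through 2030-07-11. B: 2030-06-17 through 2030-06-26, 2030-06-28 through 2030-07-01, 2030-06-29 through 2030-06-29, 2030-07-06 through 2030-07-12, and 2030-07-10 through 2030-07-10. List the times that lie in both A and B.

First set merges to 2030-06-21 through 2030-06-25, 2030-07-03 through 2030-07-13.
Second set merges to 2030-06-17 through 2030-06-26, 2030-06-28 through 2030-07-01, 2030-07-06 through 2030-07-12.
2030-06-21 through 2030-06-25 meets the second set on 2030-06-21 through 2030-06-25.
2030-07-03 through 2030-07-13 meets the second set on 2030-07-06 through 2030-07-12.

2030-06-21 through 2030-06-25, 2030-07-06 through 2030-07-12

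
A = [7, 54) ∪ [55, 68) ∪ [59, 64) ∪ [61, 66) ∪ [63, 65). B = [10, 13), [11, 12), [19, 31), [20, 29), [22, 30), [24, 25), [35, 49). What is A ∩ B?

Merge the first list: [7, 54), [55, 68).
Merge the second list: [10, 13), [19, 31), [35, 49).
[7, 54) ∩ B → [10, 13), [19, 31), [35, 49).
[55, 68) meets no B interval.

[10, 13) ∪ [19, 31) ∪ [35, 49)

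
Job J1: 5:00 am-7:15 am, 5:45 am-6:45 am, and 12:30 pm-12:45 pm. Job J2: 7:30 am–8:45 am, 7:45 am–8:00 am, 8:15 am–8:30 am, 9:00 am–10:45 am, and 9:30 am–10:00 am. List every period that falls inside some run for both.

A, merged: 5:00 am–7:15 am, 12:30 pm–12:45 pm.
B, merged: 7:30 am–8:45 am, 9:00 am–10:45 am.
5:00 am–7:15 am meets no B interval.
12:30 pm–12:45 pm meets no B interval.
No overlap.

none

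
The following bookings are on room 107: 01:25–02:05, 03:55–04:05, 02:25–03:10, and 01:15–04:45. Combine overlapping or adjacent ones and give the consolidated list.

Sort by start: 01:15–04:45, 01:25–02:05, 02:25–03:10, 03:55–04:05.
01:25–02:05 overlaps/touches 01:15–04:45 → extend to 01:15–04:45.
02:25–03:10 overlaps/touches 01:15–04:45 → extend to 01:15–04:45.
03:55–04:05 overlaps/touches 01:15–04:45 → extend to 01:15–04:45.

01:15–04:45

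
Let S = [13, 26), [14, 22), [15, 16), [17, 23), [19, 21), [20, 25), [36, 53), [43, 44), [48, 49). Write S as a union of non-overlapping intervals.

[14, 22) overlaps/touches [13, 26) → extend to [13, 26).
[15, 16) overlaps/touches [13, 26) → extend to [13, 26).
[17, 23) overlaps/touches [13, 26) → extend to [13, 26).
[19, 21) overlaps/touches [13, 26) → extend to [13, 26).
[20, 25) overlaps/touches [13, 26) → extend to [13, 26).
[36, 53) is disjoint → start new block.
[43, 44) overlaps/touches [36, 53) → extend to [36, 53).
[48, 49) overlaps/touches [36, 53) → extend to [36, 53).

[13, 26) ∪ [36, 53)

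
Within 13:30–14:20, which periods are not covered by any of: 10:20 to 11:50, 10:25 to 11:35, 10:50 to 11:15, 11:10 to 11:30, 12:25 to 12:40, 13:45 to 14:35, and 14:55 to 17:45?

13:30–13:45

Covered (merged): 10:20–11:50, 12:25–12:40, 13:45–14:35, 14:55–17:45.
Uncovered inside 13:30–14:20: 13:30–13:45.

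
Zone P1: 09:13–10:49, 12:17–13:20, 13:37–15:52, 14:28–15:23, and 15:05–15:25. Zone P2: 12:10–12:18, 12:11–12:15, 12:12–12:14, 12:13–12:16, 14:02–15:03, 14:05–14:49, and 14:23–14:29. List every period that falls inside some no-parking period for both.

First set merges to 09:13–10:49, 12:17–13:20, 13:37–15:52.
Second set merges to 12:10–12:18, 14:02–15:03.
09:13–10:49 meets no B interval.
12:17–13:20 ∩ B → 12:17–12:18.
13:37–15:52 ∩ B → 14:02–15:03.

12:17–12:18, 14:02–15:03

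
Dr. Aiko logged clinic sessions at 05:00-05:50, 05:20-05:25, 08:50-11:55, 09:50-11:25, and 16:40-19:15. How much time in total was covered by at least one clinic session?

6 h 30 min

Merged: 05:00–05:50, 08:50–11:55, 16:40–19:15.
Lengths: 50 min + 3 h 5 min + 2 h 35 min = 6 h 30 min.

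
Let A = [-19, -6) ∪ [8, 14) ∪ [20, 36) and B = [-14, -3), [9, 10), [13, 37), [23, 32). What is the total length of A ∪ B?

45

B, merged: [-14, -3), [9, 10), [13, 37).
A ∪ B = [-19, -3), [8, 37).
Total: 16 + 29 = 45.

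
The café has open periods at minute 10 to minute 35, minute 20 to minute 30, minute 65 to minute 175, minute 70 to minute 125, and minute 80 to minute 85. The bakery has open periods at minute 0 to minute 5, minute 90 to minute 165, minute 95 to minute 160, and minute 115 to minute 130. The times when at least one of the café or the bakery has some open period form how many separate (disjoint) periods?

3

Merge the first list: minute 10 to minute 35, minute 65 to minute 175.
Merge the second list: minute 0 to minute 5, minute 90 to minute 165.
A ∪ B = minute 0 to minute 5, minute 10 to minute 35, minute 65 to minute 175.
That is 3 disjoint pieces.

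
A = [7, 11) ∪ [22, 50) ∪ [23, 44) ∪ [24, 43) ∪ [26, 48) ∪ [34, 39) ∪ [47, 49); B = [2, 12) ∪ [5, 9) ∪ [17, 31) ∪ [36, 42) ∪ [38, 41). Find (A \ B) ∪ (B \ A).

[2, 7) ∪ [11, 12) ∪ [17, 22) ∪ [31, 36) ∪ [42, 50)

A, merged: [7, 11), [22, 50).
B, merged: [2, 12), [17, 31), [36, 42).
A but not B: [31, 36), [42, 50).
B but not A: [2, 7), [11, 12), [17, 22).
Combining gives A △ B.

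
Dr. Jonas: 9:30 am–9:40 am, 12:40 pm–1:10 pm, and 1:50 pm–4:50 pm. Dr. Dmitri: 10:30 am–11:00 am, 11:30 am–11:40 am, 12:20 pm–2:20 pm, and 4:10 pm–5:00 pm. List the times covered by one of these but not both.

9:30 am–9:40 am, 10:30 am–11:00 am, 11:30 am–11:40 am, 12:20 pm–12:40 pm, 1:10 pm–1:50 pm, 2:20 pm–4:10 pm, 4:50 pm–5:00 pm

Only in the first: 9:30 am–9:40 am, 2:20 pm–4:10 pm.
Only in the second: 10:30 am–11:00 am, 11:30 am–11:40 am, 12:20 pm–12:40 pm, 1:10 pm–1:50 pm, 4:50 pm–5:00 pm.
Together these are the periods covered by exactly one.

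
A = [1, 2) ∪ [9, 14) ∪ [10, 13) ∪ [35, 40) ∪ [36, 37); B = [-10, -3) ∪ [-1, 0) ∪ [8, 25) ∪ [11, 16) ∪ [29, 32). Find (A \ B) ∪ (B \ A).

[-10, -3) ∪ [-1, 0) ∪ [1, 2) ∪ [8, 9) ∪ [14, 25) ∪ [29, 32) ∪ [35, 40)

Merge the first list: [1, 2), [9, 14), [35, 40).
Merge the second list: [-10, -3), [-1, 0), [8, 25), [29, 32).
A \ B = [1, 2), [35, 40).
B \ A = [-10, -3), [-1, 0), [8, 9), [14, 25), [29, 32).
Union of the two gives the symmetric difference.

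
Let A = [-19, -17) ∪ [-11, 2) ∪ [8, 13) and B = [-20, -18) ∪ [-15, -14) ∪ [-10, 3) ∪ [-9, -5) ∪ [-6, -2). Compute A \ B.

Second set merges to [-20, -18), [-15, -14), [-10, 3).
[-19, -17) with B removed leaves [-18, -17).
[-11, 2) with B removed leaves [-11, -10).
[8, 13) is untouched.

[-18, -17) ∪ [-11, -10) ∪ [8, 13)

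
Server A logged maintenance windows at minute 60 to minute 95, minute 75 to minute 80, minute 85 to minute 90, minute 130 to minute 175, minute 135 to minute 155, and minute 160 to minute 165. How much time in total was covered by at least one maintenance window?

Merged: minute 60 to minute 95, minute 130 to minute 175.
Lengths: 35 minutes + 45 minutes = 80 minutes.

80 minutes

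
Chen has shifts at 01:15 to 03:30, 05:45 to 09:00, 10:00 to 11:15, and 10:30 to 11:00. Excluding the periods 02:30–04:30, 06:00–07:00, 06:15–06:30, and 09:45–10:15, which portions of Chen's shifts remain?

First set merges to 01:15-03:30, 05:45-09:00, 10:00-11:15.
Second set merges to 02:30-04:30, 06:00-07:00, 09:45-10:15.
01:15-03:30 with B removed leaves 01:15-02:30.
05:45-09:00 with B removed leaves 05:45-06:00, 07:00-09:00.
10:00-11:15 with B removed leaves 10:15-11:15.

01:15-02:30, 05:45-06:00, 07:00-09:00, 10:15-11:15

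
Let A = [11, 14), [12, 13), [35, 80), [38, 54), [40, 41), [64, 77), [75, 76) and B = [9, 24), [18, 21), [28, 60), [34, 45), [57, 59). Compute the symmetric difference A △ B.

[9, 11) ∪ [14, 24) ∪ [28, 35) ∪ [60, 80)

First set merges to [11, 14), [35, 80).
Second set merges to [9, 24), [28, 60).
A \ B = [60, 80).
B \ A = [9, 11), [14, 24), [28, 35).
Union of the two gives the symmetric difference.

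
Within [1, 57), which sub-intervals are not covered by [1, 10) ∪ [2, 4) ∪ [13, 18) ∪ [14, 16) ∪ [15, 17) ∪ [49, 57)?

The merged coverage is [1, 10), [13, 18), [49, 57).
Gaps within [1, 57): [10, 13), [18, 49).

[10, 13) ∪ [18, 49)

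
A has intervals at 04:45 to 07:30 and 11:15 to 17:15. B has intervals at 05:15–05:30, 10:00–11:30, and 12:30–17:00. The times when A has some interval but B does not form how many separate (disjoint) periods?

4

A \ B = 04:45-05:15, 05:30-07:30, 11:30-12:30, 17:00-17:15.
That is 4 disjoint pieces.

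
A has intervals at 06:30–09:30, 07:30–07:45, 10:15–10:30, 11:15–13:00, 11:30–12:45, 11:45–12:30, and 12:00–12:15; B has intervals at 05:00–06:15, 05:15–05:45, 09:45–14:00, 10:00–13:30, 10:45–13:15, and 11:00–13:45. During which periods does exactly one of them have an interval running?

Merge the first list: 06:30-09:30, 10:15-10:30, 11:15-13:00.
Merge the second list: 05:00-06:15, 09:45-14:00.
Only in the first: 06:30-09:30.
Only in the second: 05:00-06:15, 09:45-10:15, 10:30-11:15, 13:00-14:00.
Together these are the periods covered by exactly one.

05:00-06:15, 06:30-09:30, 09:45-10:15, 10:30-11:15, 13:00-14:00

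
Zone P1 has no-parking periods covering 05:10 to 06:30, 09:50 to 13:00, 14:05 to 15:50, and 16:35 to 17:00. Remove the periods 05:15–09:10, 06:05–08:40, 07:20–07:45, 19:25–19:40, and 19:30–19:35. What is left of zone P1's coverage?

Merge the second list: 05:15–09:10, 19:25–19:40.
05:10–06:30 minus B → 05:10–05:15.
09:50–13:00: no B overlap → unchanged.
14:05–15:50: no B overlap → unchanged.
16:35–17:00: no B overlap → unchanged.

05:10–05:15, 09:50–13:00, 14:05–15:50, 16:35–17:00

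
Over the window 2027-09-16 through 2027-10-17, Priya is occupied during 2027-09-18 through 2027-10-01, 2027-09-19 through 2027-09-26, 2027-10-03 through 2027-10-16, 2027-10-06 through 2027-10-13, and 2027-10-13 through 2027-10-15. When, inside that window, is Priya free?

After merging, the occupied span is 2027-09-18 through 2027-10-01, 2027-10-03 through 2027-10-16.
Uncovered inside 2027-09-16 through 2027-10-17: 2027-09-16 through 2027-09-17, 2027-10-02 through 2027-10-02, 2027-10-17 through 2027-10-17.

2027-09-16 through 2027-09-17, 2027-10-02 through 2027-10-02, 2027-10-17 through 2027-10-17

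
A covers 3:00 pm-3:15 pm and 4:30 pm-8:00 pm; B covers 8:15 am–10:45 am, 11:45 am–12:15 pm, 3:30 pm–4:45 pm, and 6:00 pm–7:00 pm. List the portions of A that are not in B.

3:00 pm–3:15 pm: nothing removed.
4:30 pm–8:00 pm \ B = 4:45 pm–6:00 pm, 7:00 pm–8:00 pm.

3:00 pm–3:15 pm, 4:45 pm–6:00 pm, 7:00 pm–8:00 pm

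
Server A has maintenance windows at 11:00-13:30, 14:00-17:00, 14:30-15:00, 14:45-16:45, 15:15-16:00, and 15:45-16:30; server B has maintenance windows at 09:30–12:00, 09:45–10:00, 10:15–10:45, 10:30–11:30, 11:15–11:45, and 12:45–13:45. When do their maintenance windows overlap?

11:00-12:00, 12:45-13:30

First set merges to 11:00-13:30, 14:00-17:00.
Second set merges to 09:30-12:00, 12:45-13:45.
11:00-13:30 overlaps B on 11:00-12:00, 12:45-13:30.
14:00-17:00 falls entirely outside B.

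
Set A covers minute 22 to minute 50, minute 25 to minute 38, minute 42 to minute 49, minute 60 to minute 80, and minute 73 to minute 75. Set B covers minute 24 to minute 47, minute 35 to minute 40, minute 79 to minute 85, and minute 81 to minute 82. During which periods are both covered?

A, merged: minute 22 to minute 50, minute 60 to minute 80.
B, merged: minute 24 to minute 47, minute 79 to minute 85.
minute 22 to minute 50 meets the second set on minute 24 to minute 47.
minute 60 to minute 80 meets the second set on minute 79 to minute 80.

minute 24 to minute 47, minute 79 to minute 80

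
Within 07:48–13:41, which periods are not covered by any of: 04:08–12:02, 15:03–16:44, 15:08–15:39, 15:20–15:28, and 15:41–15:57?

The merged coverage is 04:08–12:02, 15:03–16:44.
Gaps within 07:48–13:41: 12:02–13:41.

12:02–13:41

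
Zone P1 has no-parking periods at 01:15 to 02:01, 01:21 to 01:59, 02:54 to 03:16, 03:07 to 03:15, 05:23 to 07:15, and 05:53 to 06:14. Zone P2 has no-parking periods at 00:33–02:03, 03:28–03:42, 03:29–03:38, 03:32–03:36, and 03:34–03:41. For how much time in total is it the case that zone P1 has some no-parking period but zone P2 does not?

First set merges to 01:15-02:01, 02:54-03:16, 05:23-07:15.
Second set merges to 00:33-02:03, 03:28-03:42.
A \ B = 02:54-03:16, 05:23-07:15.
Total: 22 min + 1 h 52 min = 2 h 14 min.

2 h 14 min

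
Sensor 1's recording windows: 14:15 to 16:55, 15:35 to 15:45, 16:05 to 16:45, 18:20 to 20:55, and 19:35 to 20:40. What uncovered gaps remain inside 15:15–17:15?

The merged coverage is 14:15-16:55, 18:20-20:55.
Gaps within 15:15-17:15: 16:55-17:15.

16:55-17:15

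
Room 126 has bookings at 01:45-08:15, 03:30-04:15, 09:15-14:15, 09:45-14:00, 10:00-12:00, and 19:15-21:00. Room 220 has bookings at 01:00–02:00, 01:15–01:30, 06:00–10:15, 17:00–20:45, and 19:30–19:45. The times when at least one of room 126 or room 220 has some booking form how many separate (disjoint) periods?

Merge the first list: 01:45–08:15, 09:15–14:15, 19:15–21:00.
Merge the second list: 01:00–02:00, 06:00–10:15, 17:00–20:45.
A ∪ B = 01:00–14:15, 17:00–21:00.
That is 2 disjoint pieces.

2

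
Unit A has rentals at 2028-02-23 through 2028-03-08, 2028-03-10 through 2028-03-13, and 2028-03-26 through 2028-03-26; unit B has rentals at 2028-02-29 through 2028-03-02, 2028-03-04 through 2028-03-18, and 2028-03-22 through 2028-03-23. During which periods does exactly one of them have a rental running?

2028-02-23 through 2028-02-28, 2028-03-03 through 2028-03-03, 2028-03-09 through 2028-03-09, 2028-03-14 through 2028-03-18, 2028-03-22 through 2028-03-23, 2028-03-26 through 2028-03-26

Only in the first: 2028-02-23 through 2028-02-28, 2028-03-03 through 2028-03-03, 2028-03-26 through 2028-03-26.
Only in the second: 2028-03-09 through 2028-03-09, 2028-03-14 through 2028-03-18, 2028-03-22 through 2028-03-23.
Together these are the periods covered by exactly one.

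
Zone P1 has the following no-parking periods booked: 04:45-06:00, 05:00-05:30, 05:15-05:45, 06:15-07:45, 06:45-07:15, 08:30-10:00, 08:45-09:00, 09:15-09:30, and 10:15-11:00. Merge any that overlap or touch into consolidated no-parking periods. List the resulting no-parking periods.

05:00-05:30 overlaps/touches 04:45-06:00 → extend to 04:45-06:00.
05:15-05:45 overlaps/touches 04:45-06:00 → extend to 04:45-06:00.
06:15-07:45 is disjoint → start new block.
06:45-07:15 overlaps/touches 06:15-07:45 → extend to 06:15-07:45.
08:30-10:00 is disjoint → start new block.
08:45-09:00 overlaps/touches 08:30-10:00 → extend to 08:30-10:00.
09:15-09:30 overlaps/touches 08:30-10:00 → extend to 08:30-10:00.
10:15-11:00 is disjoint → start new block.

04:45-06:00, 06:15-07:45, 08:30-10:00, 10:15-11:00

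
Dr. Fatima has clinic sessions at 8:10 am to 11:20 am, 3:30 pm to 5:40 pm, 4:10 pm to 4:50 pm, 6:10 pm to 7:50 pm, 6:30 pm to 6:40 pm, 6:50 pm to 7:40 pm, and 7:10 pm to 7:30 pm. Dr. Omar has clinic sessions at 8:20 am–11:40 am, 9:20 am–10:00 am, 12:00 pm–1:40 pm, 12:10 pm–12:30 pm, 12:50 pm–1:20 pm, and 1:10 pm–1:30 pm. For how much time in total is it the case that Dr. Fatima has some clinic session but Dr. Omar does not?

4 h

A, merged: 8:10 am–11:20 am, 3:30 pm–5:40 pm, 6:10 pm–7:50 pm.
B, merged: 8:20 am–11:40 am, 12:00 pm–1:40 pm.
A \ B = 8:10 am–8:20 am, 3:30 pm–5:40 pm, 6:10 pm–7:50 pm.
Total: 10 min + 2 h 10 min + 1 h 40 min = 4 h.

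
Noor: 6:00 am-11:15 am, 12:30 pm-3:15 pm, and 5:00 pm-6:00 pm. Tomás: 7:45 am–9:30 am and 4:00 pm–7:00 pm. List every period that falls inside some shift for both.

7:45 am-9:30 am, 5:00 pm-6:00 pm

6:00 am-11:15 am meets the second set on 7:45 am-9:30 am.
12:30 pm-3:15 pm: no overlap with the second set.
5:00 pm-6:00 pm meets the second set on 5:00 pm-6:00 pm.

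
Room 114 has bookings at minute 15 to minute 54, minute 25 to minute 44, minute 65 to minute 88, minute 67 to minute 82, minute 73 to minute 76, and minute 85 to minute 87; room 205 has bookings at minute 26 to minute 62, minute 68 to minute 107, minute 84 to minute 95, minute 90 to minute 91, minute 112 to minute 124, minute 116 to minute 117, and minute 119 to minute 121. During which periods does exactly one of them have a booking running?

minute 15 to minute 26, minute 54 to minute 62, minute 65 to minute 68, minute 88 to minute 107, minute 112 to minute 124

Merge the first list: minute 15 to minute 54, minute 65 to minute 88.
Merge the second list: minute 26 to minute 62, minute 68 to minute 107, minute 112 to minute 124.
A \ B = minute 15 to minute 26, minute 65 to minute 68.
B \ A = minute 54 to minute 62, minute 88 to minute 107, minute 112 to minute 124.
Union of the two gives the symmetric difference.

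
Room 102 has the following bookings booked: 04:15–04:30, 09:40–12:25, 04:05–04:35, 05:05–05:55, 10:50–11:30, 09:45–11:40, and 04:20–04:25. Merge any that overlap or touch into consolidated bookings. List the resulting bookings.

04:05-04:35, 05:05-05:55, 09:40-12:25

Sort by start: 04:05-04:35, 04:15-04:30, 04:20-04:25, 05:05-05:55, 09:40-12:25, 09:45-11:40, 10:50-11:30.
04:15-04:30 overlaps/touches 04:05-04:35 → extend to 04:05-04:35.
04:20-04:25 overlaps/touches 04:05-04:35 → extend to 04:05-04:35.
05:05-05:55 is disjoint → start new block.
09:40-12:25 is disjoint → start new block.
09:45-11:40 overlaps/touches 09:40-12:25 → extend to 09:40-12:25.
10:50-11:30 overlaps/touches 09:40-12:25 → extend to 09:40-12:25.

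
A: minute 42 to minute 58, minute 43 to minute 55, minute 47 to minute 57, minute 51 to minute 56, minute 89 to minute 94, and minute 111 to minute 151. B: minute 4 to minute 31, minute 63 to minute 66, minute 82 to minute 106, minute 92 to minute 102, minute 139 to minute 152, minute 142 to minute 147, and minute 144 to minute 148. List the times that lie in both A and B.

minute 89 to minute 94, minute 139 to minute 151

Merge the first list: minute 42 to minute 58, minute 89 to minute 94, minute 111 to minute 151.
Merge the second list: minute 4 to minute 31, minute 63 to minute 66, minute 82 to minute 106, minute 139 to minute 152.
minute 42 to minute 58 falls entirely outside B.
minute 89 to minute 94 overlaps B on minute 89 to minute 94.
minute 111 to minute 151 overlaps B on minute 139 to minute 151.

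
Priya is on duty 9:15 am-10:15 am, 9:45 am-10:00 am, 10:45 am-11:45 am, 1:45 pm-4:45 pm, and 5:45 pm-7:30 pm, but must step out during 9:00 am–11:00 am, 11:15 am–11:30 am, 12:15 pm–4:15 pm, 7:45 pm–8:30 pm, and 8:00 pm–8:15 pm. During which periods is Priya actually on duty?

11:00 am-11:15 am, 11:30 am-11:45 am, 4:15 pm-4:45 pm, 5:45 pm-7:30 pm

A, merged: 9:15 am-10:15 am, 10:45 am-11:45 am, 1:45 pm-4:45 pm, 5:45 pm-7:30 pm.
B, merged: 9:00 am-11:00 am, 11:15 am-11:30 am, 12:15 pm-4:15 pm, 7:45 pm-8:30 pm.
9:15 am-10:15 am: entirely removed.
10:45 am-11:45 am \ B = 11:00 am-11:15 am, 11:30 am-11:45 am.
1:45 pm-4:45 pm \ B = 4:15 pm-4:45 pm.
5:45 pm-7:30 pm: nothing removed.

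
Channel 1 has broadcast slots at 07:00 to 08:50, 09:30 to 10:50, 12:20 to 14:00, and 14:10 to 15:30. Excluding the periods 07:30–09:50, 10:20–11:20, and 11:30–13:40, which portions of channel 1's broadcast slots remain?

07:00–07:30, 09:50–10:20, 13:40–14:00, 14:10–15:30

07:00–08:50 \ B = 07:00–07:30.
09:30–10:50 \ B = 09:50–10:20.
12:20–14:00 \ B = 13:40–14:00.
14:10–15:30: nothing removed.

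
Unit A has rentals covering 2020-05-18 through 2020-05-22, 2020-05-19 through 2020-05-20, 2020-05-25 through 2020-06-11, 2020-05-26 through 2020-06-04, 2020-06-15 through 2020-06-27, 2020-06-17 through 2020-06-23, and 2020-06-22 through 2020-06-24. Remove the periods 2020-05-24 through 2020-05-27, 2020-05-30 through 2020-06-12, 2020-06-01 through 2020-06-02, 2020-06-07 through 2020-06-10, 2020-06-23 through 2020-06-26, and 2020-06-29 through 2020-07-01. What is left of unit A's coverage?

2020-05-18 through 2020-05-22, 2020-05-28 through 2020-05-29, 2020-06-15 through 2020-06-22, 2020-06-27 through 2020-06-27

First set merges to 2020-05-18 through 2020-05-22, 2020-05-25 through 2020-06-11, 2020-06-15 through 2020-06-27.
Second set merges to 2020-05-24 through 2020-05-27, 2020-05-30 through 2020-06-12, 2020-06-23 through 2020-06-26, 2020-06-29 through 2020-07-01.
2020-05-18 through 2020-05-22 is untouched.
2020-05-25 through 2020-06-11 with B removed leaves 2020-05-28 through 2020-05-29.
2020-06-15 through 2020-06-27 with B removed leaves 2020-06-15 through 2020-06-22, 2020-06-27 through 2020-06-27.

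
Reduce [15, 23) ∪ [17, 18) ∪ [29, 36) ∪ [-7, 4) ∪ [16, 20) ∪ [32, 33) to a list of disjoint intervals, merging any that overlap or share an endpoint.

[-7, 4) ∪ [15, 23) ∪ [29, 36)

Sort by start: [-7, 4), [15, 23), [16, 20), [17, 18), [29, 36), [32, 33).
[15, 23) is disjoint → start new block.
[16, 20) overlaps/touches [15, 23) → extend to [15, 23).
[17, 18) overlaps/touches [15, 23) → extend to [15, 23).
[29, 36) is disjoint → start new block.
[32, 33) overlaps/touches [29, 36) → extend to [29, 36).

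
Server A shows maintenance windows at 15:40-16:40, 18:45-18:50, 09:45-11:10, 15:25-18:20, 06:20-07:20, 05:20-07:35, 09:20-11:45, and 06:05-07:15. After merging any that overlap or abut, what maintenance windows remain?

05:20–07:35, 09:20–11:45, 15:25–18:20, 18:45–18:50

Sort by start: 05:20–07:35, 06:05–07:15, 06:20–07:20, 09:20–11:45, 09:45–11:10, 15:25–18:20, 15:40–16:40, 18:45–18:50.
06:05–07:15 overlaps/touches 05:20–07:35 → extend to 05:20–07:35.
06:20–07:20 overlaps/touches 05:20–07:35 → extend to 05:20–07:35.
09:20–11:45 is disjoint → start new block.
09:45–11:10 overlaps/touches 09:20–11:45 → extend to 09:20–11:45.
15:25–18:20 is disjoint → start new block.
15:40–16:40 overlaps/touches 15:25–18:20 → extend to 15:25–18:20.
18:45–18:50 is disjoint → start new block.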